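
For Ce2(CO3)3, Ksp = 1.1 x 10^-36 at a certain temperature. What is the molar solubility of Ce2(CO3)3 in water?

Ce2(CO3)3(s) ⇌ 2 Ce^3+ + 3 CO3^2-
Ksp = [Ce^3+]^2[CO3^2-]^3
For each mole of Ce2(CO3)3 that dissolves: [Ce^3+] = 2s, [CO3^2-] = 3s.
Ksp = (2s)^2(3s)^3 = 108s^5
Solving, s = (1.1 x 10^-36/108)^(1/5) = 2.5 × 10^-8 M

s ≈ 2.5 × 10^-8 M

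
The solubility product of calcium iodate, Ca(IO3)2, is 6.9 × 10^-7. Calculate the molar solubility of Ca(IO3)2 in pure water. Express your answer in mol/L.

5.6 × 10^-3 M

Ca(IO3)2(s) ⇌ Ca^2+(aq) + 2 IO3^-(aq)
Ksp = [Ca^2+][IO3^-]^2
Let s = molar solubility. Then [Ca^2+] = s and [IO3^-] = 2s.
Ksp = s(2s)^2 = 4s^3
Solving, s = (6.9 × 10^-7/4)^(1/3) = 5.6 × 10^-3 M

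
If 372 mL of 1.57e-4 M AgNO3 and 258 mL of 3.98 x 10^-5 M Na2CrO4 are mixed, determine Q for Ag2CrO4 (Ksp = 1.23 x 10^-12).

Q ≈ 1.40 × 10^-13

Total volume = 372 + 258 = 630 mL.
[Ag^+] = 1.57 x 10^-4 × (372/630) = 9.270 × 10^-5 M
[CrO4^2-] = 3.98 × 10^-5 × (258/630) = 1.630 x 10^-5 M
Ag2CrO4(s) ⇌ 2 Ag^+(aq) + CrO4^2-(aq), so Q = [Ag^+]^2[CrO4^2-]
Q = (9.270 × 10^-5)^2(1.630 × 10^-5) = 1.40 × 10^-13
Q < Ksp, so no precipitate of Ag2CrO4 forms.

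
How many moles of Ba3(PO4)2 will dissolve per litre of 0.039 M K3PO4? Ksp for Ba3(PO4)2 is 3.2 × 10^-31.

s ≈ 2.0 × 10^-10 M

Ba3(PO4)2(s) <=> 3 Ba^2+(aq) + 2 PO4^3-(aq)
Ksp = [Ba^2+]^3[PO4^3-]^2
Let s = moles of Ba3(PO4)2 that dissolve per litre. [Ba^2+] = 3s, [PO4^3-] = 0.039 + 2s ≈ 0.039 (common-ion effect: PO4^3- is already 0.039 M).
Ksp ≈ (3s)^3 × (0.039)^2
s = 2.0 × 10^-10 M
Check: 2s = 4.0 × 10^-10 ≪ 0.039, so the approximation is valid.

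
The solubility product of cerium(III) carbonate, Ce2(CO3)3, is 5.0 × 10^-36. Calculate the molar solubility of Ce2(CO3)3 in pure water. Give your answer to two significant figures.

Ce2(CO3)3(s) <=> 2 Ce^3+(aq) + 3 CO3^2-(aq)
Ksp = [Ce^3+]^2[CO3^2-]^3
If s mol/L of Ce2(CO3)3 dissolves, [Ce^3+] = 2s and [CO3^2-] = 3s.
Ksp = (2s)^2(3s)^3 = 108s^5
Solving, s = (5.0 × 10^-36/108)^(1/5) = 3.4 × 10^-8 M

3.4e-8 M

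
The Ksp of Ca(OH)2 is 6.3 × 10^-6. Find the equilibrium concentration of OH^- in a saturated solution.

Ca(OH)2(s) <=> Ca^2+(aq) + 2 OH^-(aq)
Ksp = [Ca^2+][OH^-]^2
If s mol/L of Ca(OH)2 dissolves, [Ca^2+] = s and [OH^-] = 2s.
Ksp = s(2s)^2 = 4s^3
s = (6.3 × 10^-6 / 4)^(1/3) = 1.16 x 10^-2 M
[OH^-] = 2s = 2.3 × 10^-2 M

0.023 M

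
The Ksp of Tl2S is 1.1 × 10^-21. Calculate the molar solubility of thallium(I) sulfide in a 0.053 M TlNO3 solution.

Tl2S(s) ⇌ 2 Tl^+(aq) + S^2-(aq)
Ksp = [Tl^+]^2[S^2-]
Let s = moles of Tl2S that dissolve per litre. [Tl^+] = 0.053 + 2s ≈ 0.053, [S^2-] = s (common-ion effect: Tl^+ is already 0.053 M).
Ksp ≈ (0.053)^2 × s
s = 3.9 × 10^-19 M
Check: 2s = 7.8 x 10^-19 ≪ 0.053, so the approximation is valid.

3.9e-19 M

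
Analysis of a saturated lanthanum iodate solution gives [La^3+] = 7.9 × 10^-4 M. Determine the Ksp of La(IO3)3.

La(IO3)3(s) <=> La^3+ + 3 IO3^-
Stoichiometry gives [IO3^-] = (3/1)[La^3+] = 2.37 x 10^-3 M.
Ksp = [La^3+][IO3^-]^3
Ksp = 7.9 × 10^-4 × (2.37 x 10^-3)^3 = 1.1 × 10^-11

Ksp ≈ 1.1 × 10^-11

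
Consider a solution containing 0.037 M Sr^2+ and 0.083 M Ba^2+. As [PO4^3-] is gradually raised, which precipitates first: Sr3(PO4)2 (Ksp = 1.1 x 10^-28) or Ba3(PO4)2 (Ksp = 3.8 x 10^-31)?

Each salt begins to precipitate when Q = Ksp, i.e. when [PO4^3-] reaches its threshold.
For Sr3(PO4)2: 1.1 x 10^-28 = (0.037)^3 × [PO4^3-]^2  ⇒  [PO4^3-] = 1.5 x 10^-12 M.
For Ba3(PO4)2: 3.8 x 10^-31 = (0.083)^3 × [PO4^3-]^2  ⇒  [PO4^3-] = 2.6 × 10^-14 M.
The salt with the lower threshold [PO4^3-] precipitates first: Ba3(PO4)2.

Ba3(PO4)2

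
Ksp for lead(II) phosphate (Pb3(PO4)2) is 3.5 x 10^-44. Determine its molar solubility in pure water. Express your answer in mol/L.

Pb3(PO4)2(s) ⇌ 3 Pb^2+ + 2 PO4^3-
Ksp = [Pb^2+]^3[PO4^3-]^2
If s mol/L of Pb3(PO4)2 dissolves, [Pb^2+] = 3s and [PO4^3-] = 2s.
Substituting: Ksp = (3s)^3(2s)^2 = 108s^5
s^5 = 3.5 x 10^-44 / 108, so s = 8.0 × 10^-10 M

s ≈ 8.0e-10 M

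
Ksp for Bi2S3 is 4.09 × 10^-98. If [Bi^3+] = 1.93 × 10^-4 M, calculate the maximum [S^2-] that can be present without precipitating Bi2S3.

Bi2S3(s) ⇌ 2 Bi^3+(aq) + 3 S^2-(aq)
Ksp = [Bi^3+]^2[S^2-]^3
Precipitation begins when Q = Ksp. With [Bi^3+] = 1.93 × 10^-4 M:
4.09 × 10^-98 = (1.93 × 10^-4)^2 × [S^2-]^3
[S^2-] = (4.09 × 10^-98 / 3.725 x 10^-8)^(1/3) = 1.03 × 10^-30 M

1.03 × 10^-30 M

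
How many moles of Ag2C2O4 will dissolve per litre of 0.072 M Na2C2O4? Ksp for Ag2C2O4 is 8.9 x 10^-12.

Ag2C2O4(s) <=> 2 Ag^+(aq) + C2O4^2-(aq)
Ksp = [Ag^+]^2[C2O4^2-]
Let s be the molar solubility in this solution. [Ag^+] = 2s, [C2O4^2-] = 0.072 + s ≈ 0.072 (Ksp is small, so little additional dissolves).
Ksp ≈ (2s)^2 × 0.072
s = 5.6 x 10^-6 M
Check: s = 5.6 × 10^-6 ≪ 0.072, so the approximation is valid.

5.6e-6 M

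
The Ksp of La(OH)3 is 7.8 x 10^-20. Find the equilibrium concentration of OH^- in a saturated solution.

[OH^-] = 2.2 × 10^-5 M

La(OH)3(s) ⇌ La^3+ + 3 OH^-
Ksp = [La^3+][OH^-]^3
Let s = molar solubility. Then [La^3+] = s and [OH^-] = 3s.
So Ksp = s × (3s)^3 = 27s^4
s = (7.8 x 10^-20 / 27)^(1/4) = 7.33 × 10^-6 M
[OH^-] = 3s = 2.2 × 10^-5 M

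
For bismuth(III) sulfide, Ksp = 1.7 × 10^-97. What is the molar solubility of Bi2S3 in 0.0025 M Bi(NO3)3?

s = 1.0e-31 M

Bi2S3(s) ⇌ 2 Bi^3+ + 3 S^2-
Ksp = [Bi^3+]^2[S^2-]^3
If s mol/L dissolves here, [Bi^3+] = 0.0025 + 2s ≈ 0.0025, [S^2-] = 3s (Ksp is small, so little additional dissolves).
Ksp ≈ (0.0025)^2 × (3s)^3
s = 1.0 × 10^-31 M
Check: 2s = 2.0 × 10^-31 ≪ 0.0025, so the approximation is valid.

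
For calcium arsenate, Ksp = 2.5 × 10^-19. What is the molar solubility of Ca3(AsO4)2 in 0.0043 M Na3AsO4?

Ca3(AsO4)2(s) ⇌ 3 Ca^2+(aq) + 2 AsO4^3-(aq)
Ksp = [Ca^2+]^3[AsO4^3-]^2
If s mol/L dissolves here, [Ca^2+] = 3s, [AsO4^3-] = 0.0043 + 2s ≈ 0.0043 (common-ion effect: AsO4^3- is already 0.0043 M).
Ksp ≈ (3s)^3 × (0.0043)^2
s = 7.9 × 10^-6 M
Check: 2s = 1.6 x 10^-5 ≪ 0.0043, so the approximation is valid.

s ≈ 7.9 x 10^-6 M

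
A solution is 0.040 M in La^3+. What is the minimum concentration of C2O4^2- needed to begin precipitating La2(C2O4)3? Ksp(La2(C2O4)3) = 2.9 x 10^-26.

[C2O4^2-] = 2.6e-8 M

La2(C2O4)3(s) ⇌ 2 La^3+(aq) + 3 C2O4^2-(aq)
Ksp = [La^3+]^2[C2O4^2-]^3
Precipitation begins when Q = Ksp. With [La^3+] = 0.040 M:
2.9 x 10^-26 = (0.040)^2 × [C2O4^2-]^3
[C2O4^2-] = (2.9 x 10^-26 / 1.60 x 10^-3)^(1/3) = 2.6 × 10^-8 M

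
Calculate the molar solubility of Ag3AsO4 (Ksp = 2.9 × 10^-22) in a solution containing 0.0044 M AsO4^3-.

1.3 × 10^-7 M

Ag3AsO4(s) ⇌ 3 Ag^+(aq) + AsO4^3-(aq)
Ksp = [Ag^+]^3[AsO4^3-]
Let s be the molar solubility in this solution. [Ag^+] = 3s, [AsO4^3-] = 0.0044 + s ≈ 0.0044 (common-ion effect: AsO4^3- is already 0.0044 M).
Ksp ≈ (3s)^3 × 0.0044
s = 1.3 × 10^-7 M
Check: s = 1.3 × 10^-7 ≪ 0.0044, so the approximation is valid.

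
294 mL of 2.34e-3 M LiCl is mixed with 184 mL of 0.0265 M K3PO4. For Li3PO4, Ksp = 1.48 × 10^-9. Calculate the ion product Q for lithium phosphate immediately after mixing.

Total volume = 294 + 184 = 478 mL.
[Li^+] = 2.34 × 10^-3 × (294/478) = 1.439 x 10^-3 M
[PO4^3-] = 2.65 × 10^-2 × (184/478) = 1.020 × 10^-2 M
Li3PO4(s) ⇌ 3 Li^+(aq) + PO4^3-(aq), so Q = [Li^+]^3[PO4^3-]
Q = (1.439 x 10^-3)^3(1.020 × 10^-2) = 3.04 × 10^-11
Q < Ksp, so no precipitate of Li3PO4 forms.

Q = 3.04 × 10^-11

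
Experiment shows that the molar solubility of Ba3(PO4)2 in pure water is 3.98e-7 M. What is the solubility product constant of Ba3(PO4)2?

Ba3(PO4)2(s) ⇌ 3 Ba^2+ + 2 PO4^3-
With molar solubility s: [Ba^2+] = 3s, [PO4^3-] = 2s.
Ksp = [Ba^2+]^3[PO4^3-]^2
So Ksp = (3s)^3 × (2s)^2 = 108s^5
With s = 3.98 x 10^-7: Ksp = 1.08 × 10^-30

1.08 × 10^-30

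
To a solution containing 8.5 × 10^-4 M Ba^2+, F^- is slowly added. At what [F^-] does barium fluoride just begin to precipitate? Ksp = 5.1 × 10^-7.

[F^-] ≈ 2.4 × 10^-2 M

BaF2(s) ⇌ Ba^2+ + 2 F^-
Ksp = [Ba^2+][F^-]^2
Precipitation begins when Q = Ksp. With [Ba^2+] = 8.5 × 10^-4 M:
5.1 × 10^-7 = (8.5 × 10^-4) × [F^-]^2
[F^-] = (5.1 × 10^-7 / 8.5 × 10^-4)^(1/2) = 2.4 × 10^-2 M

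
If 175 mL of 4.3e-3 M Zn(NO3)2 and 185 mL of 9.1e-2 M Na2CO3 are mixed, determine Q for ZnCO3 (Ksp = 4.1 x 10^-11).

Total volume = 175 + 185 = 360 mL.
[Zn^2+] = 4.3 × 10^-3 × (175/360) = 2.09 × 10^-3 M
[CO3^2-] = 9.1 x 10^-2 × (185/360) = 4.68 × 10^-2 M
ZnCO3(s) <=> Zn^2+(aq) + CO3^2-(aq), so Q = [Zn^2+][CO3^2-]
Q = (2.09 x 10^-3)(4.68 × 10^-2) = 9.8 x 10^-5
Q > Ksp, so ZnCO3 will precipitate.

Q = 9.8 x 10^-5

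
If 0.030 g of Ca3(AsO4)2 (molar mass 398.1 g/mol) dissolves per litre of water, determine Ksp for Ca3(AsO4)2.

Molar solubility s = (3.0 × 10^-2 g/L) / (398.1 g/mol) = 7.54 × 10^-5 M.
Ca3(AsO4)2(s) <=> 3 Ca^2+ + 2 AsO4^3-
If s mol/L of Ca3(AsO4)2 dissolves, [Ca^2+] = 3s and [AsO4^3-] = 2s.
Ksp = [Ca^2+]^3[AsO4^3-]^2
So Ksp = (3s)^3 × (2s)^2 = 108s^5
With s = 7.54 x 10^-5: Ksp = 2.6 x 10^-19

2.6e-19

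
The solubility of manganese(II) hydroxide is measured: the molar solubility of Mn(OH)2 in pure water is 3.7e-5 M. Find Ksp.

Ksp ≈ 2.0e-13

Mn(OH)2(s) ⇌ Mn^2+ + 2 OH^-
With molar solubility s: [Mn^2+] = s, [OH^-] = 2s.
Ksp = [Mn^2+][OH^-]^2
Ksp = s(2s)^2 = 4s^3
With s = 3.7 × 10^-5: Ksp = 2.0 × 10^-13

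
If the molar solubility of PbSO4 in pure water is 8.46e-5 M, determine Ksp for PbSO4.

Ksp ≈ 7.16e-9

PbSO4(s) ⇌ Pb^2+ + SO4^2-
If s mol/L of PbSO4 dissolves, [Pb^2+] = s and [SO4^2-] = s.
Ksp = [Pb^2+][SO4^2-]
Ksp = (s)(s) = s^2
With s = 8.46 × 10^-5: Ksp = 7.16 × 10^-9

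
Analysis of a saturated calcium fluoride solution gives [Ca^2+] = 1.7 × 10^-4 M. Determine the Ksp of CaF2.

CaF2(s) <=> Ca^2+(aq) + 2 F^-(aq)
Stoichiometry gives [F^-] = (2/1)[Ca^2+] = 3.40 × 10^-4 M.
Ksp = [Ca^2+][F^-]^2
Ksp = 1.7 x 10^-4 × (3.40 x 10^-4)^2 = 2.0 × 10^-11

Ksp = 2.0 × 10^-11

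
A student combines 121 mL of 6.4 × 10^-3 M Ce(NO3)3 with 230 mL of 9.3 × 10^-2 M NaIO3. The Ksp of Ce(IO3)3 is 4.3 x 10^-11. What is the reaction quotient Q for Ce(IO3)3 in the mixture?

Q ≈ 5.0 x 10^-7

Total volume = 121 + 230 = 351 mL.
[Ce^3+] = 6.4 × 10^-3 × (121/351) = 2.21 × 10^-3 M
[IO3^-] = 9.3 x 10^-2 × (230/351) = 6.09 × 10^-2 M
Ce(IO3)3(s) <=> Ce^3+(aq) + 3 IO3^-(aq), so Q = [Ce^3+][IO3^-]^3
Q = (2.21 × 10^-3)(6.09 × 10^-2)^3 = 5.0 × 10^-7
Q > Ksp, so Ce(IO3)3 will precipitate.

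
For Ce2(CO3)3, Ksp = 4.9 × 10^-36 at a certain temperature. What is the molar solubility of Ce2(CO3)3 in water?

s = 3.4 x 10^-8 M

Ce2(CO3)3(s) ⇌ 2 Ce^3+(aq) + 3 CO3^2-(aq)
Ksp = [Ce^3+]^2[CO3^2-]^3
Let s = molar solubility. Then [Ce^3+] = 2s and [CO3^2-] = 3s.
Ksp = (2s)^2(3s)^3 = 108s^5
Solving, s = (4.9 × 10^-36/108)^(1/5) = 3.4 × 10^-8 M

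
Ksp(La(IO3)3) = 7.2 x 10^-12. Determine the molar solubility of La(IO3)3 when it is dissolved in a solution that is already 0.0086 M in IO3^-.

1.1 x 10^-5 M

La(IO3)3(s) ⇌ La^3+(aq) + 3 IO3^-(aq)
Ksp = [La^3+][IO3^-]^3
Let s = moles of La(IO3)3 that dissolve per litre. [La^3+] = s, [IO3^-] = 0.0086 + 3s ≈ 0.0086 (common-ion effect: IO3^- is already 0.0086 M).
Ksp ≈ s × (0.0086)^3
s = 1.1 x 10^-5 M
Check: 3s = 3.4 x 10^-5 ≪ 0.0086, so the approximation is valid.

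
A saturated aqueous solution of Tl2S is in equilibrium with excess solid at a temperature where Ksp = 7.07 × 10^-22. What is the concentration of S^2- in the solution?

Tl2S(s) ⇌ 2 Tl^+(aq) + S^2-(aq)
Ksp = [Tl^+]^2[S^2-]
With molar solubility s: [Tl^+] = 2s, [S^2-] = s.
So Ksp = (2s)^2 × s = 4s^3
Solving, s = (7.07 × 10^-22/4)^(1/3) = 5.612 × 10^-8 M
[S^2-] = s = 5.61 × 10^-8 M

5.61 × 10^-8 M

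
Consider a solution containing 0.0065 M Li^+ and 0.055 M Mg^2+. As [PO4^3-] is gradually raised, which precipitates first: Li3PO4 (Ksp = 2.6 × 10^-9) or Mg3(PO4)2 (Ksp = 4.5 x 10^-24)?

Precipitation of each salt starts when its ion product equals its Ksp.
For Li3PO4: 2.6 × 10^-9 = (0.0065)^3 × [PO4^3-]  ⇒  [PO4^3-] = 9.5 × 10^-3 M.
For Mg3(PO4)2: 4.5 x 10^-24 = (0.055)^3 × [PO4^3-]^2  ⇒  [PO4^3-] = 1.6 x 10^-10 M.
The salt with the lower threshold [PO4^3-] precipitates first: Mg3(PO4)2.

Mg3(PO4)2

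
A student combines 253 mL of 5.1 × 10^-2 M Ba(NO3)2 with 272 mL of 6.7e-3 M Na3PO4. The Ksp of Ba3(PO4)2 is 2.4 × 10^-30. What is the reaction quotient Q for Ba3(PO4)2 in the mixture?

1.8 × 10^-10

Total volume = 253 + 272 = 525 mL.
[Ba^2+] = 5.1 x 10^-2 × (253/525) = 2.46 × 10^-2 M
[PO4^3-] = 6.7 × 10^-3 × (272/525) = 3.47 x 10^-3 M
Ba3(PO4)2(s) <=> 3 Ba^2+ + 2 PO4^3-, so Q = [Ba^2+]^3[PO4^3-]^2
Q = (2.46 × 10^-2)^3(3.47 × 10^-3)^2 = 1.8 × 10^-10
Q > Ksp, so Ba3(PO4)2 will precipitate.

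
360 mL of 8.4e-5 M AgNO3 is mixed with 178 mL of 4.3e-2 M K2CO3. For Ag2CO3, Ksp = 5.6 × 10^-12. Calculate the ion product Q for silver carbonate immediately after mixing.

Total volume = 360 + 178 = 538 mL.
[Ag^+] = 8.4 × 10^-5 × (360/538) = 5.62 × 10^-5 M
[CO3^2-] = 4.3 x 10^-2 × (178/538) = 1.42 x 10^-2 M
Ag2CO3(s) ⇌ 2 Ag^+(aq) + CO3^2-(aq), so Q = [Ag^+]^2[CO3^2-]
Q = (5.62 × 10^-5)^2(1.42 × 10^-2) = 4.5 × 10^-11
Q > Ksp, so Ag2CO3 will precipitate.

Q = 4.5 x 10^-11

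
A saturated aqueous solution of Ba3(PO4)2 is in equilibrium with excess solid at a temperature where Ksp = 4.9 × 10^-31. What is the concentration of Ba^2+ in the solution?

Ba3(PO4)2(s) ⇌ 3 Ba^2+(aq) + 2 PO4^3-(aq)
Ksp = [Ba^2+]^3[PO4^3-]^2
With molar solubility s: [Ba^2+] = 3s, [PO4^3-] = 2s.
Ksp = (3s)^3(2s)^2 = 108s^5
s^5 = 4.9 × 10^-31 / 108, so s = 3.40 x 10^-7 M
[Ba^2+] = 3s = 1.0 x 10^-6 M

[Ba^2+] ≈ 1.0 × 10^-6 M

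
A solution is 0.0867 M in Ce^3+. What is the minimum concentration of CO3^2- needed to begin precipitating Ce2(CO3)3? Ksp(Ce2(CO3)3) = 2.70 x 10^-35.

Ce2(CO3)3(s) ⇌ 2 Ce^3+(aq) + 3 CO3^2-(aq)
Ksp = [Ce^3+]^2[CO3^2-]^3
Precipitation begins when Q = Ksp. With [Ce^3+] = 0.0867 M:
2.70 x 10^-35 = (0.0867)^2 × [CO3^2-]^3
[CO3^2-] = (2.70 x 10^-35 / 7.517 × 10^-3)^(1/3) = 1.53 x 10^-11 M

1.53 × 10^-11 M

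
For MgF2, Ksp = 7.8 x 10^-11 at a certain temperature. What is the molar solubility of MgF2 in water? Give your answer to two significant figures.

MgF2(s) ⇌ Mg^2+(aq) + 2 F^-(aq)
Ksp = [Mg^2+][F^-]^2
Let s = molar solubility. Then [Mg^2+] = s and [F^-] = 2s.
So Ksp = s × (2s)^2 = 4s^3
s^3 = 7.8 x 10^-11 / 4, so s = 2.7 × 10^-4 M

s ≈ 2.7e-4 M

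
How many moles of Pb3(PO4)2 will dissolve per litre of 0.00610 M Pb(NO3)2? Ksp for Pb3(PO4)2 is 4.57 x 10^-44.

s ≈ 2.24 × 10^-19 M

Pb3(PO4)2(s) ⇌ 3 Pb^2+ + 2 PO4^3-
Ksp = [Pb^2+]^3[PO4^3-]^2
If s mol/L dissolves here, [Pb^2+] = 0.00610 + 3s ≈ 0.00610, [PO4^3-] = 2s (common-ion effect: Pb^2+ is already 0.00610 M).
Ksp ≈ (0.00610)^3 × (2s)^2
s = 2.24 × 10^-19 M
Check: 3s = 6.7 x 10^-19 ≪ 0.00610, so the approximation is valid.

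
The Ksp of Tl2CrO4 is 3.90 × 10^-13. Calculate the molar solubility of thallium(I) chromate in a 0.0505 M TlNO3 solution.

Tl2CrO4(s) ⇌ 2 Tl^+(aq) + CrO4^2-(aq)
Ksp = [Tl^+]^2[CrO4^2-]
If s mol/L dissolves here, [Tl^+] = 0.0505 + 2s ≈ 0.0505, [CrO4^2-] = s (common-ion effect: Tl^+ is already 0.0505 M).
Ksp ≈ (0.0505)^2 × s
s = 1.53 x 10^-10 M
Check: 2s = 3.1 × 10^-10 ≪ 0.0505, so the approximation is valid.

1.53 × 10^-10 M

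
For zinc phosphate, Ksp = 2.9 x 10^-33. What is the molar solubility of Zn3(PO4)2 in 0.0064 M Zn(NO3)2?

Zn3(PO4)2(s) ⇌ 3 Zn^2+ + 2 PO4^3-
Ksp = [Zn^2+]^3[PO4^3-]^2
If s mol/L dissolves here, [Zn^2+] = 0.0064 + 3s ≈ 0.0064, [PO4^3-] = 2s (common-ion effect: Zn^2+ is already 0.0064 M).
Ksp ≈ (0.0064)^3 × (2s)^2
s = 5.3 x 10^-14 M
Check: 3s = 1.6 × 10^-13 ≪ 0.0064, so the approximation is valid.

s = 5.3e-14 M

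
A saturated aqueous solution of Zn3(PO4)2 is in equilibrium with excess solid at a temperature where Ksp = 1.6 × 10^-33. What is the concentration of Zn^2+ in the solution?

[Zn^2+] = 3.2e-7 M

Zn3(PO4)2(s) <=> 3 Zn^2+(aq) + 2 PO4^3-(aq)
Ksp = [Zn^2+]^3[PO4^3-]^2
For each mole of Zn3(PO4)2 that dissolves: [Zn^2+] = 3s, [PO4^3-] = 2s.
Substituting: Ksp = (3s)^3(2s)^2 = 108s^5
s^5 = 1.6 × 10^-33 / 108, so s = 1.08 x 10^-7 M
[Zn^2+] = 3s = 3.2 × 10^-7 M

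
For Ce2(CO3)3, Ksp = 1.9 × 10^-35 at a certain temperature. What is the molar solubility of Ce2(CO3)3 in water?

Ce2(CO3)3(s) ⇌ 2 Ce^3+ + 3 CO3^2-
Ksp = [Ce^3+]^2[CO3^2-]^3
With molar solubility s: [Ce^3+] = 2s, [CO3^2-] = 3s.
Substituting: Ksp = (2s)^2(3s)^3 = 108s^5
s = (1.9 × 10^-35 / 108)^(1/5) = 4.5 × 10^-8 M

s ≈ 4.5 x 10^-8 M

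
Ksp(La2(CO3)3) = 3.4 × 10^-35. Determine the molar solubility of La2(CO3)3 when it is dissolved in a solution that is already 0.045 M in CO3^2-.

La2(CO3)3(s) ⇌ 2 La^3+(aq) + 3 CO3^2-(aq)
Ksp = [La^3+]^2[CO3^2-]^3
Let s be the molar solubility in this solution. [La^3+] = 2s, [CO3^2-] = 0.045 + 3s ≈ 0.045 (Ksp is small, so little additional dissolves).
Ksp ≈ (2s)^2 × (0.045)^3
s = 3.1 × 10^-16 M
Check: 3s = 9.2 x 10^-16 ≪ 0.045, so the approximation is valid.

3.1e-16 M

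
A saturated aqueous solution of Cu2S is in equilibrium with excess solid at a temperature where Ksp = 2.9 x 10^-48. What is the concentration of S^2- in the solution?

[S^2-] = 9.0 x 10^-17 M

Cu2S(s) ⇌ 2 Cu^+(aq) + S^2-(aq)
Ksp = [Cu^+]^2[S^2-]
With molar solubility s: [Cu^+] = 2s, [S^2-] = s.
Substituting: Ksp = (2s)^2s = 4s^3
s^3 = 2.9 x 10^-48 / 4, so s = 8.98 × 10^-17 M
[S^2-] = s = 9.0 x 10^-17 M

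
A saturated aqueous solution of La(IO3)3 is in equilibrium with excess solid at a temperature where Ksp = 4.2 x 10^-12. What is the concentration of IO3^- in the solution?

La(IO3)3(s) ⇌ La^3+(aq) + 3 IO3^-(aq)
Ksp = [La^3+][IO3^-]^3
With molar solubility s: [La^3+] = s, [IO3^-] = 3s.
So Ksp = s × (3s)^3 = 27s^4
s = (4.2 x 10^-12 / 27)^(1/4) = 6.28 x 10^-4 M
[IO3^-] = 3s = 1.9 x 10^-3 M

1.9e-3 M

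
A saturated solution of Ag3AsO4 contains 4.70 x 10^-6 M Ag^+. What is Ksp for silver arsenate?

Ag3AsO4(s) <=> 3 Ag^+ + AsO4^3-
Stoichiometry gives [AsO4^3-] = (1/3)[Ag^+] = 1.567 x 10^-6 M.
Ksp = [Ag^+]^3[AsO4^3-]
Ksp = (4.70 x 10^-6)^3 × 1.567 × 10^-6 = 1.63 × 10^-22

1.63 × 10^-22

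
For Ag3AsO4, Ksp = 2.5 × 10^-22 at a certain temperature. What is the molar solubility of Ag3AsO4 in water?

s ≈ 1.7e-6 M

Ag3AsO4(s) ⇌ 3 Ag^+(aq) + AsO4^3-(aq)
Ksp = [Ag^+]^3[AsO4^3-]
If s mol/L of Ag3AsO4 dissolves, [Ag^+] = 3s and [AsO4^3-] = s.
Substituting: Ksp = (3s)^3s = 27s^4
s = (2.5 × 10^-22 / 27)^(1/4) = 1.7 × 10^-6 M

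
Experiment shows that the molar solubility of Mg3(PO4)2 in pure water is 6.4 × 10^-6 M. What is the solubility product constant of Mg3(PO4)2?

Mg3(PO4)2(s) <=> 3 Mg^2+ + 2 PO4^3-
With molar solubility s: [Mg^2+] = 3s, [PO4^3-] = 2s.
Ksp = [Mg^2+]^3[PO4^3-]^2
So Ksp = (3s)^3 × (2s)^2 = 108s^5
Ksp = 108 × (6.4 × 10^-6)^5 = 1.2 x 10^-24

1.2 × 10^-24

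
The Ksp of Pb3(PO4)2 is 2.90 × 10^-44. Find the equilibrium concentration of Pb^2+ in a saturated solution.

Pb3(PO4)2(s) ⇌ 3 Pb^2+(aq) + 2 PO4^3-(aq)
Ksp = [Pb^2+]^3[PO4^3-]^2
For each mole of Pb3(PO4)2 that dissolves: [Pb^2+] = 3s, [PO4^3-] = 2s.
Ksp = (3s)^3(2s)^2 = 108s^5
s = (2.90 × 10^-44 / 108)^(1/5) = 7.688 × 10^-10 M
[Pb^2+] = 3s = 2.31 × 10^-9 M

[Pb^2+] ≈ 2.31 x 10^-9 M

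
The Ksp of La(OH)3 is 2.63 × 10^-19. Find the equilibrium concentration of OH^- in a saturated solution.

[OH^-] ≈ 2.98e-5 M

La(OH)3(s) <=> La^3+(aq) + 3 OH^-(aq)
Ksp = [La^3+][OH^-]^3
For each mole of La(OH)3 that dissolves: [La^3+] = s, [OH^-] = 3s.
So Ksp = s × (3s)^3 = 27s^4
Solving, s = (2.63 × 10^-19/27)^(1/4) = 9.935 x 10^-6 M
[OH^-] = 3s = 2.98 x 10^-5 M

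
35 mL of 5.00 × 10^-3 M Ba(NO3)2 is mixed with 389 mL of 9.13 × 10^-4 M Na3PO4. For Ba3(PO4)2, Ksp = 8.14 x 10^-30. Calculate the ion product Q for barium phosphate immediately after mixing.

Total volume = 35 + 389 = 424 mL.
[Ba^2+] = 5.00 × 10^-3 × (35/424) = 4.127 × 10^-4 M
[PO4^3-] = 9.13 x 10^-4 × (389/424) = 8.376 × 10^-4 M
Ba3(PO4)2(s) ⇌ 3 Ba^2+ + 2 PO4^3-, so Q = [Ba^2+]^3[PO4^3-]^2
Q = (4.127 x 10^-4)^3(8.376 × 10^-4)^2 = 4.93 x 10^-17
Q > Ksp, so Ba3(PO4)2 will precipitate.

Q = 4.93e-17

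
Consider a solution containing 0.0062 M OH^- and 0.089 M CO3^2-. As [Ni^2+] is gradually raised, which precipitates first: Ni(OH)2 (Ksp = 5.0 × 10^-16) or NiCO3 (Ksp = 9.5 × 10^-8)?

Each salt begins to precipitate when Q = Ksp, i.e. when [Ni^2+] reaches its threshold.
For Ni(OH)2: 5.0 × 10^-16 = (0.0062)^2 × [Ni^2+]  ⇒  [Ni^2+] = 1.3 x 10^-11 M.
For NiCO3: 9.5 × 10^-8 = 0.089 × [Ni^2+]  ⇒  [Ni^2+] = 1.1 × 10^-6 M.
The salt with the lower threshold [Ni^2+] precipitates first: Ni(OH)2.

Ni(OH)2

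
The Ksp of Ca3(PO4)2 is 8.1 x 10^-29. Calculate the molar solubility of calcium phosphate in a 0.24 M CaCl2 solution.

3.8 × 10^-14 M

Ca3(PO4)2(s) ⇌ 3 Ca^2+ + 2 PO4^3-
Ksp = [Ca^2+]^3[PO4^3-]^2
Let s be the molar solubility in this solution. [Ca^2+] = 0.24 + 3s ≈ 0.24, [PO4^3-] = 2s (Ksp is small, so little additional dissolves).
Ksp ≈ (0.24)^3 × (2s)^2
s = 3.8 × 10^-14 M
Check: 3s = 1.1 × 10^-13 ≪ 0.24, so the approximation is valid.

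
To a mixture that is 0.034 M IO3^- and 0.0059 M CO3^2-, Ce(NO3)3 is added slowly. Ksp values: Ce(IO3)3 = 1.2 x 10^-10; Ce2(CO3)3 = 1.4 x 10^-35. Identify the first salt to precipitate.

Ce2(CO3)3

Precipitation of each salt starts when its ion product equals its Ksp.
For Ce(IO3)3: 1.2 x 10^-10 = (0.034)^3 × [Ce^3+]  ⇒  [Ce^3+] = 3.1 × 10^-6 M.
For Ce2(CO3)3: 1.4 x 10^-35 = (0.0059)^3 × [Ce^3+]^2  ⇒  [Ce^3+] = 8.3 x 10^-15 M.
The salt with the lower threshold [Ce^3+] precipitates first: Ce2(CO3)3.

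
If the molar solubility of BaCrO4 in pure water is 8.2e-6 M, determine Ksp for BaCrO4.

Ksp = 6.7 x 10^-11

BaCrO4(s) ⇌ Ba^2+(aq) + CrO4^2-(aq)
If s mol/L of BaCrO4 dissolves, [Ba^2+] = s and [CrO4^2-] = s.
Ksp = [Ba^2+][CrO4^2-]
Ksp = s^2
With s = 8.2 × 10^-6: Ksp = 6.7 × 10^-11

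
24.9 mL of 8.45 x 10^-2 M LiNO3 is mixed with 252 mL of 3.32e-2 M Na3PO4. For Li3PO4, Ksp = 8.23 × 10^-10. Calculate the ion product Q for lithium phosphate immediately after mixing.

Total volume = 24.9 + 252 = 276.9 mL.
[Li^+] = 8.45 × 10^-2 × (24.9/276.9) = 7.599 × 10^-3 M
[PO4^3-] = 3.32 × 10^-2 × (252/276.9) = 3.021 x 10^-2 M
Li3PO4(s) ⇌ 3 Li^+ + PO4^3-, so Q = [Li^+]^3[PO4^3-]
Q = (7.599 × 10^-3)^3(3.021 × 10^-2) = 1.33 x 10^-8
Q > Ksp, so Li3PO4 will precipitate.

1.33 × 10^-8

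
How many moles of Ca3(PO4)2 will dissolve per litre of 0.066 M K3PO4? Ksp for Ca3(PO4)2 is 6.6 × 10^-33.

s = 3.8 × 10^-11 M

Ca3(PO4)2(s) <=> 3 Ca^2+ + 2 PO4^3-
Ksp = [Ca^2+]^3[PO4^3-]^2
Let s be the molar solubility in this solution. [Ca^2+] = 3s, [PO4^3-] = 0.066 + 2s ≈ 0.066 (Ksp is small, so little additional dissolves).
Ksp ≈ (3s)^3 × (0.066)^2
s = 3.8 × 10^-11 M
Check: 2s = 7.7 x 10^-11 ≪ 0.066, so the approximation is valid.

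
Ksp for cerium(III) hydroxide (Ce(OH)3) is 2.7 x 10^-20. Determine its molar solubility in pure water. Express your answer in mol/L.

s ≈ 5.6 × 10^-6 M

Ce(OH)3(s) ⇌ Ce^3+ + 3 OH^-
Ksp = [Ce^3+][OH^-]^3
With molar solubility s: [Ce^3+] = s, [OH^-] = 3s.
Substituting: Ksp = s(3s)^3 = 27s^4
s = (2.7 x 10^-20 / 27)^(1/4) = 5.6 × 10^-6 M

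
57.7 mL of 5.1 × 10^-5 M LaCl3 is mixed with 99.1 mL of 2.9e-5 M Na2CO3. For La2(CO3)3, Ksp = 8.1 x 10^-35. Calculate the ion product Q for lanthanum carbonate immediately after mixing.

Q = 2.2 x 10^-24

Total volume = 57.7 + 99.1 = 156.8 mL.
[La^3+] = 5.1 × 10^-5 × (57.7/156.8) = 1.88 × 10^-5 M
[CO3^2-] = 2.9 x 10^-5 × (99.1/156.8) = 1.83 × 10^-5 M
La2(CO3)3(s) <=> 2 La^3+ + 3 CO3^2-, so Q = [La^3+]^2[CO3^2-]^3
Q = (1.88 × 10^-5)^2(1.83 × 10^-5)^3 = 2.2 × 10^-24
Q > Ksp, so La2(CO3)3 will precipitate.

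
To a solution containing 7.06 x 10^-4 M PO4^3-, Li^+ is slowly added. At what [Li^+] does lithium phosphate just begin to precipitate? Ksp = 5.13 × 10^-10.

8.99 × 10^-3 M

Li3PO4(s) ⇌ 3 Li^+ + PO4^3-
Ksp = [Li^+]^3[PO4^3-]
Precipitation begins when Q = Ksp. With [PO4^3-] = 7.06 x 10^-4 M:
5.13 × 10^-10 = (7.06 x 10^-4) × [Li^+]^3
[Li^+] = (5.13 × 10^-10 / 7.06 x 10^-4)^(1/3) = 8.99 × 10^-3 M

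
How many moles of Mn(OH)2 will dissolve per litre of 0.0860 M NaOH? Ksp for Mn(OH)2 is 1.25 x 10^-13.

s = 1.69 × 10^-11 M

Mn(OH)2(s) ⇌ Mn^2+(aq) + 2 OH^-(aq)
Ksp = [Mn^2+][OH^-]^2
Let s be the molar solubility in this solution. [Mn^2+] = s, [OH^-] = 0.0860 + 2s ≈ 0.0860 (common-ion effect: OH^- is already 0.0860 M).
Ksp ≈ s × (0.0860)^2
s = 1.69 x 10^-11 M
Check: 2s = 3.4 × 10^-11 ≪ 0.0860, so the approximation is valid.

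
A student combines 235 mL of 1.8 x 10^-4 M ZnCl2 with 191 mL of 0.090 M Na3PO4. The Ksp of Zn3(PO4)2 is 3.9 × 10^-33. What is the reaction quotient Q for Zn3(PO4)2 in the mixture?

Q = 1.6 × 10^-15

Total volume = 235 + 191 = 426 mL.
[Zn^2+] = 1.8 × 10^-4 × (235/426) = 9.93 × 10^-5 M
[PO4^3-] = 9.0 x 10^-2 × (191/426) = 4.04 × 10^-2 M
Zn3(PO4)2(s) <=> 3 Zn^2+(aq) + 2 PO4^3-(aq), so Q = [Zn^2+]^3[PO4^3-]^2
Q = (9.93 × 10^-5)^3(4.04 x 10^-2)^2 = 1.6 × 10^-15
Q > Ksp, so Zn3(PO4)2 will precipitate.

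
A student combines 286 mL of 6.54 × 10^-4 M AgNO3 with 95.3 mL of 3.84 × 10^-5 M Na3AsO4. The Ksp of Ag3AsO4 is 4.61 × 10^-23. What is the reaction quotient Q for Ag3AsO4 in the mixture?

Total volume = 286 + 95.3 = 381.3 mL.
[Ag^+] = 6.54 × 10^-4 × (286/381.3) = 4.905 x 10^-4 M
[AsO4^3-] = 3.84 × 10^-5 × (95.3/381.3) = 9.597 × 10^-6 M
Ag3AsO4(s) <=> 3 Ag^+(aq) + AsO4^3-(aq), so Q = [Ag^+]^3[AsO4^3-]
Q = (4.905 x 10^-4)^3(9.597 × 10^-6) = 1.13 x 10^-15
Q > Ksp, so Ag3AsO4 will precipitate.

Q ≈ 1.13 × 10^-15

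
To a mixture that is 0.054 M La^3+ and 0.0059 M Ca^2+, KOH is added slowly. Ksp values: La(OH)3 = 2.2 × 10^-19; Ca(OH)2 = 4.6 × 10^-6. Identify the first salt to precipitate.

La(OH)3

Each salt begins to precipitate when Q = Ksp, i.e. when [OH^-] reaches its threshold.
For La(OH)3: 2.2 × 10^-19 = 0.054 × [OH^-]^3  ⇒  [OH^-] = 1.6 × 10^-6 M.
For Ca(OH)2: 4.6 × 10^-6 = 0.0059 × [OH^-]^2  ⇒  [OH^-] = 2.8 x 10^-2 M.
The salt with the lower threshold [OH^-] precipitates first: La(OH)3.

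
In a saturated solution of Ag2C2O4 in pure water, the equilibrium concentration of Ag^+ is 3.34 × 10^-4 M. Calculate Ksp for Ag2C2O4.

Ag2C2O4(s) ⇌ 2 Ag^+(aq) + C2O4^2-(aq)
Stoichiometry gives [C2O4^2-] = (1/2)[Ag^+] = 1.670 × 10^-4 M.
Ksp = [Ag^+]^2[C2O4^2-]
Ksp = (3.34 × 10^-4)^2 × 1.670 x 10^-4 = 1.86 × 10^-11

Ksp = 1.86e-11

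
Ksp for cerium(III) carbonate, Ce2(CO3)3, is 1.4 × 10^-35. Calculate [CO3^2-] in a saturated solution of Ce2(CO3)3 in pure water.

Ce2(CO3)3(s) ⇌ 2 Ce^3+(aq) + 3 CO3^2-(aq)
Ksp = [Ce^3+]^2[CO3^2-]^3
Let s = molar solubility. Then [Ce^3+] = 2s and [CO3^2-] = 3s.
So Ksp = (2s)^2 × (3s)^3 = 108s^5
s^5 = 1.4 × 10^-35 / 108, so s = 4.19 × 10^-8 M
[CO3^2-] = 3s = 1.3 x 10^-7 M

[CO3^2-] = 1.3 × 10^-7 M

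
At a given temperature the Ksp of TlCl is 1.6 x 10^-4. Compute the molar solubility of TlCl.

0.013 M

TlCl(s) ⇌ Tl^+ + Cl^-
Ksp = [Tl^+][Cl^-]
For each mole of TlCl that dissolves: [Tl^+] = s, [Cl^-] = s.
Ksp = s^2
s = √(1.6 x 10^-4) = 1.3 × 10^-2 M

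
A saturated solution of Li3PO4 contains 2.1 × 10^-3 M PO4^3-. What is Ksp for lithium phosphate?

Ksp ≈ 5.3 × 10^-10

Li3PO4(s) ⇌ 3 Li^+ + PO4^3-
Stoichiometry gives [Li^+] = (3/1)[PO4^3-] = 6.30 × 10^-3 M.
Ksp = [Li^+]^3[PO4^3-]
Ksp = (6.30 x 10^-3)^3 × 2.1 × 10^-3 = 5.3 × 10^-10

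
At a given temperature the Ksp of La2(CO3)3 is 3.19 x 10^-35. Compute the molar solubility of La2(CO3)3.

s ≈ 4.94 × 10^-8 M

La2(CO3)3(s) ⇌ 2 La^3+ + 3 CO3^2-
Ksp = [La^3+]^2[CO3^2-]^3
If s mol/L of La2(CO3)3 dissolves, [La^3+] = 2s and [CO3^2-] = 3s.
Substituting: Ksp = (2s)^2(3s)^3 = 108s^5
s^5 = 3.19 x 10^-35 / 108, so s = 4.94 × 10^-8 M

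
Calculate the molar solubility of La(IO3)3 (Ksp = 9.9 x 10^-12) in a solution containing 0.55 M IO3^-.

La(IO3)3(s) ⇌ La^3+ + 3 IO3^-
Ksp = [La^3+][IO3^-]^3
Let s be the molar solubility in this solution. [La^3+] = s, [IO3^-] = 0.55 + 3s ≈ 0.55 (Ksp is small, so little additional dissolves).
Ksp ≈ s × (0.55)^3
s = 6.0 x 10^-11 M
Check: 3s = 1.8 × 10^-10 ≪ 0.55, so the approximation is valid.

s = 6.0 × 10^-11 M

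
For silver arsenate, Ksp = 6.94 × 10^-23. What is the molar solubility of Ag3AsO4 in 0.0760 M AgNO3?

s = 1.58 × 10^-19 M

Ag3AsO4(s) ⇌ 3 Ag^+ + AsO4^3-
Ksp = [Ag^+]^3[AsO4^3-]
Let s = moles of Ag3AsO4 that dissolve per litre. [Ag^+] = 0.0760 + 3s ≈ 0.0760, [AsO4^3-] = s (Ksp is small, so little additional dissolves).
Ksp ≈ (0.0760)^3 × s
s = 1.58 × 10^-19 M
Check: 3s = 4.7 × 10^-19 ≪ 0.0760, so the approximation is valid.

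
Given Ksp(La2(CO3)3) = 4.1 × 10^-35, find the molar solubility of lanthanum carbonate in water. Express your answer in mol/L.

5.2e-8 M

La2(CO3)3(s) <=> 2 La^3+(aq) + 3 CO3^2-(aq)
Ksp = [La^3+]^2[CO3^2-]^3
Let s = molar solubility. Then [La^3+] = 2s and [CO3^2-] = 3s.
Ksp = (2s)^2(3s)^3 = 108s^5
s = (4.1 × 10^-35 / 108)^(1/5) = 5.2 x 10^-8 M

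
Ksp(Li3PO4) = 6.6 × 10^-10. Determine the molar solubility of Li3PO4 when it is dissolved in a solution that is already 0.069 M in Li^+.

Li3PO4(s) ⇌ 3 Li^+ + PO4^3-
Ksp = [Li^+]^3[PO4^3-]
Let s = moles of Li3PO4 that dissolve per litre. [Li^+] = 0.069 + 3s ≈ 0.069, [PO4^3-] = s (Ksp is small, so little additional dissolves).
Ksp ≈ (0.069)^3 × s
s = 2.0 × 10^-6 M
Check: 3s = 6.0 × 10^-6 ≪ 0.069, so the approximation is valid.

2.0 x 10^-6 M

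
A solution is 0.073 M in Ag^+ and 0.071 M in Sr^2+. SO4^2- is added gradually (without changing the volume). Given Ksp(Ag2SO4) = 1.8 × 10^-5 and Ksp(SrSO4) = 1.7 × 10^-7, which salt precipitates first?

SrSO4

Precipitation of each salt starts when its ion product equals its Ksp.
For Ag2SO4: 1.8 × 10^-5 = (0.073)^2 × [SO4^2-]  ⇒  [SO4^2-] = 3.4 × 10^-3 M.
For SrSO4: 1.7 × 10^-7 = 0.071 × [SO4^2-]  ⇒  [SO4^2-] = 2.4 × 10^-6 M.
The salt with the lower threshold [SO4^2-] precipitates first: SrSO4.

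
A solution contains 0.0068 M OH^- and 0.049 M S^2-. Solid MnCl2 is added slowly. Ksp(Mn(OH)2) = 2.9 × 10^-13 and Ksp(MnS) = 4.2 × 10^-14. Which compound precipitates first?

Precipitation of each salt starts when its ion product equals its Ksp.
For Mn(OH)2: 2.9 × 10^-13 = (0.0068)^2 × [Mn^2+]  ⇒  [Mn^2+] = 6.3 × 10^-9 M.
For MnS: 4.2 × 10^-14 = 0.049 × [Mn^2+]  ⇒  [Mn^2+] = 8.6 × 10^-13 M.
The salt with the lower threshold [Mn^2+] precipitates first: MnS.

MnS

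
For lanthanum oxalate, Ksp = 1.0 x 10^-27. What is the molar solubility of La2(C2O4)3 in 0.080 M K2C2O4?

La2(C2O4)3(s) ⇌ 2 La^3+(aq) + 3 C2O4^2-(aq)
Ksp = [La^3+]^2[C2O4^2-]^3
Let s = moles of La2(C2O4)3 that dissolve per litre. [La^3+] = 2s, [C2O4^2-] = 0.080 + 3s ≈ 0.080 (Ksp is small, so little additional dissolves).
Ksp ≈ (2s)^2 × (0.080)^3
s = 7.0 × 10^-13 M
Check: 3s = 2.1 × 10^-12 ≪ 0.080, so the approximation is valid.

7.0 x 10^-13 M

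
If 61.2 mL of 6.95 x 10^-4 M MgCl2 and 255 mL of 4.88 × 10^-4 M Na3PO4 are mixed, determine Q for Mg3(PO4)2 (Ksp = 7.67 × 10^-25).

3.77 × 10^-19

Total volume = 61.2 + 255 = 316.2 mL.
[Mg^2+] = 6.95 × 10^-4 × (61.2/316.2) = 1.345 × 10^-4 M
[PO4^3-] = 4.88 × 10^-4 × (255/316.2) = 3.935 × 10^-4 M
Mg3(PO4)2(s) ⇌ 3 Mg^2+ + 2 PO4^3-, so Q = [Mg^2+]^3[PO4^3-]^2
Q = (1.345 x 10^-4)^3(3.935 × 10^-4)^2 = 3.77 x 10^-19
Q > Ksp, so Mg3(PO4)2 will precipitate.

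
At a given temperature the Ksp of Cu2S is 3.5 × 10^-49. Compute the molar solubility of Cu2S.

Cu2S(s) <=> 2 Cu^+(aq) + S^2-(aq)
Ksp = [Cu^+]^2[S^2-]
For each mole of Cu2S that dissolves: [Cu^+] = 2s, [S^2-] = s.
So Ksp = (2s)^2 × s = 4s^3
s = (3.5 × 10^-49 / 4)^(1/3) = 4.4 x 10^-17 M

4.4 x 10^-17 M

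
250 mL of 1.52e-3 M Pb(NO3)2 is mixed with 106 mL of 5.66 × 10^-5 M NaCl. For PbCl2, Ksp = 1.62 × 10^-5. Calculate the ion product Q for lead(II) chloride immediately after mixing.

3.03 × 10^-13

Total volume = 250 + 106 = 356 mL.
[Pb^2+] = 1.52 × 10^-3 × (250/356) = 1.067 x 10^-3 M
[Cl^-] = 5.66 × 10^-5 × (106/356) = 1.685 x 10^-5 M
PbCl2(s) <=> Pb^2+ + 2 Cl^-, so Q = [Pb^2+][Cl^-]^2
Q = (1.067 × 10^-3)(1.685 × 10^-5)^2 = 3.03 x 10^-13
Q < Ksp, so no precipitate of PbCl2 forms.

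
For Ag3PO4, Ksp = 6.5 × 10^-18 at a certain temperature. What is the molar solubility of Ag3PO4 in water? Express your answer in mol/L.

s = 2.2e-5 M

Ag3PO4(s) ⇌ 3 Ag^+ + PO4^3-
Ksp = [Ag^+]^3[PO4^3-]
If s mol/L of Ag3PO4 dissolves, [Ag^+] = 3s and [PO4^3-] = s.
Ksp = (3s)^3s = 27s^4
s = (6.5 × 10^-18 / 27)^(1/4) = 2.2 × 10^-5 M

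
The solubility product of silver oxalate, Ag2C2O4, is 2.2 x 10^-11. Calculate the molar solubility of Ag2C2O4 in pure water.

Ag2C2O4(s) ⇌ 2 Ag^+ + C2O4^2-
Ksp = [Ag^+]^2[C2O4^2-]
For each mole of Ag2C2O4 that dissolves: [Ag^+] = 2s, [C2O4^2-] = s.
Substituting: Ksp = (2s)^2s = 4s^3
s^3 = 2.2 x 10^-11 / 4, so s = 1.8 × 10^-4 M

s ≈ 1.8e-4 M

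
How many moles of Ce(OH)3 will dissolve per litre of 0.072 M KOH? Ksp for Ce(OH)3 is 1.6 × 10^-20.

4.3e-17 M

Ce(OH)3(s) ⇌ Ce^3+(aq) + 3 OH^-(aq)
Ksp = [Ce^3+][OH^-]^3
Let s be the molar solubility in this solution. [Ce^3+] = s, [OH^-] = 0.072 + 3s ≈ 0.072 (Ksp is small, so little additional dissolves).
Ksp ≈ s × (0.072)^3
s = 4.3 × 10^-17 M
Check: 3s = 1.3 × 10^-16 ≪ 0.072, so the approximation is valid.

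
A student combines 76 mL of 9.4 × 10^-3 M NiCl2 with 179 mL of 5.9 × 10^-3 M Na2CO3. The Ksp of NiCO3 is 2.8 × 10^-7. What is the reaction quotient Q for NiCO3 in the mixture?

Total volume = 76 + 179 = 255 mL.
[Ni^2+] = 9.4 × 10^-3 × (76/255) = 2.80 × 10^-3 M
[CO3^2-] = 5.9 x 10^-3 × (179/255) = 4.14 x 10^-3 M
NiCO3(s) <=> Ni^2+ + CO3^2-, so Q = [Ni^2+][CO3^2-]
Q = (2.80 × 10^-3)(4.14 × 10^-3) = 1.2 × 10^-5
Q > Ksp, so NiCO3 will precipitate.

1.2 × 10^-5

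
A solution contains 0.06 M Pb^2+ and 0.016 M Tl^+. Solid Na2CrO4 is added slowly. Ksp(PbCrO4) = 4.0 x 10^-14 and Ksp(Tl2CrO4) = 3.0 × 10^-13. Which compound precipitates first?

PbCrO4

Each salt begins to precipitate when Q = Ksp, i.e. when [CrO4^2-] reaches its threshold.
For PbCrO4: 4.0 x 10^-14 = 0.06 × [CrO4^2-]  ⇒  [CrO4^2-] = 6.7 x 10^-13 M.
For Tl2CrO4: 3.0 × 10^-13 = (0.016)^2 × [CrO4^2-]  ⇒  [CrO4^2-] = 1.2 × 10^-9 M.
The salt with the lower threshold [CrO4^2-] precipitates first: PbCrO4.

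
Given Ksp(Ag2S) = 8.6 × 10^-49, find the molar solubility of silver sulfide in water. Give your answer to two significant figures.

6.0 × 10^-17 M

Ag2S(s) ⇌ 2 Ag^+ + S^2-
Ksp = [Ag^+]^2[S^2-]
For each mole of Ag2S that dissolves: [Ag^+] = 2s, [S^2-] = s.
Substituting: Ksp = (2s)^2s = 4s^3
s^3 = 8.6 × 10^-49 / 4, so s = 6.0 × 10^-17 M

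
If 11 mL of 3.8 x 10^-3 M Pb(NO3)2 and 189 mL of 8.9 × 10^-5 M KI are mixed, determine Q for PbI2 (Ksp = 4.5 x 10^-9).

Q ≈ 1.5 × 10^-12

Total volume = 11 + 189 = 200 mL.
[Pb^2+] = 3.8 × 10^-3 × (11/200) = 2.09 × 10^-4 M
[I^-] = 8.9 x 10^-5 × (189/200) = 8.41 x 10^-5 M
PbI2(s) <=> Pb^2+ + 2 I^-, so Q = [Pb^2+][I^-]^2
Q = (2.09 × 10^-4)(8.41 × 10^-5)^2 = 1.5 × 10^-12
Q < Ksp, so no precipitate of PbI2 forms.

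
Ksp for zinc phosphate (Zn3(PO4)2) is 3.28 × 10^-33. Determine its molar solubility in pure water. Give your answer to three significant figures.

Zn3(PO4)2(s) <=> 3 Zn^2+ + 2 PO4^3-
Ksp = [Zn^2+]^3[PO4^3-]^2
For each mole of Zn3(PO4)2 that dissolves: [Zn^2+] = 3s, [PO4^3-] = 2s.
Substituting: Ksp = (3s)^3(2s)^2 = 108s^5
Solving, s = (3.28 × 10^-33/108)^(1/5) = 1.25 x 10^-7 M

1.25e-7 M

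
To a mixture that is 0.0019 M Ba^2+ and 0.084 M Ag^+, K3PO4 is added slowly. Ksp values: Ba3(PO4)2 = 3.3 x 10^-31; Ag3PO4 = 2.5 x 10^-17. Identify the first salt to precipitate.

Each salt begins to precipitate when Q = Ksp, i.e. when [PO4^3-] reaches its threshold.
For Ba3(PO4)2: 3.3 x 10^-31 = (0.0019)^3 × [PO4^3-]^2  ⇒  [PO4^3-] = 6.9 × 10^-12 M.
For Ag3PO4: 2.5 x 10^-17 = (0.084)^3 × [PO4^3-]  ⇒  [PO4^3-] = 4.2 × 10^-14 M.
The salt with the lower threshold [PO4^3-] precipitates first: Ag3PO4.

Ag3PO4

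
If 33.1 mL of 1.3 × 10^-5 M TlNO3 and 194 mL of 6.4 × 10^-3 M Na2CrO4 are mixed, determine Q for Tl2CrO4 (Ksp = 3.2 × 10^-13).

2.0 × 10^-14

Total volume = 33.1 + 194 = 227.1 mL.
[Tl^+] = 1.3 x 10^-5 × (33.1/227.1) = 1.89 x 10^-6 M
[CrO4^2-] = 6.4 × 10^-3 × (194/227.1) = 5.47 × 10^-3 M
Tl2CrO4(s) ⇌ 2 Tl^+ + CrO4^2-, so Q = [Tl^+]^2[CrO4^2-]
Q = (1.89 × 10^-6)^2(5.47 × 10^-3) = 2.0 × 10^-14
Q < Ksp, so no precipitate of Tl2CrO4 forms.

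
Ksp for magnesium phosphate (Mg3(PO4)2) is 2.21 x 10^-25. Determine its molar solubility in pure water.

Mg3(PO4)2(s) ⇌ 3 Mg^2+(aq) + 2 PO4^3-(aq)
Ksp = [Mg^2+]^3[PO4^3-]^2
With molar solubility s: [Mg^2+] = 3s, [PO4^3-] = 2s.
So Ksp = (3s)^3 × (2s)^2 = 108s^5
s^5 = 2.21 x 10^-25 / 108, so s = 4.59 x 10^-6 M

s ≈ 4.59 × 10^-6 M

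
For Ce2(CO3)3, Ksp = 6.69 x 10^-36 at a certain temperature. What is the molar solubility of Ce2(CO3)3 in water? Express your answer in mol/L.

s ≈ 3.62e-8 M

Ce2(CO3)3(s) <=> 2 Ce^3+(aq) + 3 CO3^2-(aq)
Ksp = [Ce^3+]^2[CO3^2-]^3
With molar solubility s: [Ce^3+] = 2s, [CO3^2-] = 3s.
Substituting: Ksp = (2s)^2(3s)^3 = 108s^5
s^5 = 6.69 x 10^-36 / 108, so s = 3.62 × 10^-8 M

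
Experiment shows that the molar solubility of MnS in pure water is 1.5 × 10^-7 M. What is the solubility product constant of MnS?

MnS(s) <=> Mn^2+(aq) + S^2-(aq)
For each mole of MnS that dissolves: [Mn^2+] = s, [S^2-] = s.
Ksp = [Mn^2+][S^2-]
Ksp = s^2
With s = 1.5 × 10^-7: Ksp = 2.3 × 10^-14

Ksp = 2.3e-14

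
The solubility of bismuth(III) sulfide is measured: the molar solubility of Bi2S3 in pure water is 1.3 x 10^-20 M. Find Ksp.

Bi2S3(s) ⇌ 2 Bi^3+ + 3 S^2-
If s mol/L of Bi2S3 dissolves, [Bi^3+] = 2s and [S^2-] = 3s.
Ksp = [Bi^3+]^2[S^2-]^3
So Ksp = (2s)^2 × (3s)^3 = 108s^5
Ksp = 108 × (1.3 × 10^-20)^5 = 4.0 x 10^-98

Ksp ≈ 4.0 × 10^-98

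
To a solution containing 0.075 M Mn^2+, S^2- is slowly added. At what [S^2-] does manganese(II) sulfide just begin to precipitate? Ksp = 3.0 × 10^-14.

[S^2-] = 4.0 × 10^-13 M

MnS(s) ⇌ Mn^2+(aq) + S^2-(aq)
Ksp = [Mn^2+][S^2-]
Precipitation begins when Q = Ksp. With [Mn^2+] = 0.075 M:
3.0 × 10^-14 = (0.075) × [S^2-]
[S^2-] = (3.0 × 10^-14 / 7.5 × 10^-2) = 4.0 × 10^-13 M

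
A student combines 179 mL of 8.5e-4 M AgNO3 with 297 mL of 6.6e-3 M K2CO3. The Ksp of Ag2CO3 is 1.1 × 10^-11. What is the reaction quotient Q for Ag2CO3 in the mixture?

Total volume = 179 + 297 = 476 mL.
[Ag^+] = 8.5 × 10^-4 × (179/476) = 3.20 x 10^-4 M
[CO3^2-] = 6.6 × 10^-3 × (297/476) = 4.12 × 10^-3 M
Ag2CO3(s) ⇌ 2 Ag^+ + CO3^2-, so Q = [Ag^+]^2[CO3^2-]
Q = (3.20 x 10^-4)^2(4.12 × 10^-3) = 4.2 × 10^-10
Q > Ksp, so Ag2CO3 will precipitate.

Q ≈ 4.2e-10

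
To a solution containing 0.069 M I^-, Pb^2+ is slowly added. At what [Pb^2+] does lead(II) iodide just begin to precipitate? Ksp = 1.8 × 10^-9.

PbI2(s) ⇌ Pb^2+(aq) + 2 I^-(aq)
Ksp = [Pb^2+][I^-]^2
Precipitation begins when Q = Ksp. With [I^-] = 0.069 M:
1.8 × 10^-9 = (0.069)^2 × [Pb^2+]
[Pb^2+] = (1.8 × 10^-9 / 4.76 x 10^-3) = 3.8 × 10^-7 M

3.8 × 10^-7 M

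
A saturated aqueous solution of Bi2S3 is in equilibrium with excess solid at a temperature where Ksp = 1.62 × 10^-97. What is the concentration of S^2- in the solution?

Bi2S3(s) <=> 2 Bi^3+(aq) + 3 S^2-(aq)
Ksp = [Bi^3+]^2[S^2-]^3
For each mole of Bi2S3 that dissolves: [Bi^3+] = 2s, [S^2-] = 3s.
Ksp = (2s)^2(3s)^3 = 108s^5
s = (1.62 × 10^-97 / 108)^(1/5) = 1.719 × 10^-20 M
[S^2-] = 3s = 5.16 × 10^-20 M

[S^2-] = 5.16e-20 M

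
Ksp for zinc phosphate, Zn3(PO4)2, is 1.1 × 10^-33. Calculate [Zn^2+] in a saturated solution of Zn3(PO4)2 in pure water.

Zn3(PO4)2(s) ⇌ 3 Zn^2+ + 2 PO4^3-
Ksp = [Zn^2+]^3[PO4^3-]^2
If s mol/L of Zn3(PO4)2 dissolves, [Zn^2+] = 3s and [PO4^3-] = 2s.
So Ksp = (3s)^3 × (2s)^2 = 108s^5
Solving, s = (1.1 × 10^-33/108)^(1/5) = 1.00 × 10^-7 M
[Zn^2+] = 3s = 3.0 x 10^-7 M

[Zn^2+] ≈ 3.0 × 10^-7 M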